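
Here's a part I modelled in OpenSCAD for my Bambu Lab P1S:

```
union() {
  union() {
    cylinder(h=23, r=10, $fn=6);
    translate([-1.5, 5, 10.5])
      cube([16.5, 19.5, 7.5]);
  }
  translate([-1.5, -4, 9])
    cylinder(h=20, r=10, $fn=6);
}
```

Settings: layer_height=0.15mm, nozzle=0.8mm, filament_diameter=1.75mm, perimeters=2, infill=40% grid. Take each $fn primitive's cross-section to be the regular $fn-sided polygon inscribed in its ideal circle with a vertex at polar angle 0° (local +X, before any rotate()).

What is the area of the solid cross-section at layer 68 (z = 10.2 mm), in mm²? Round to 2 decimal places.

337.14 mm²

At z = 10.2 mm: the r=10 cylinder gives a regular 6-gon of circumradius 10 (constant along its height) (area = (6/2)·10.000²·sin(360°/6) = 259.81 mm²); the cube at (-1.5, 5) is not intersected at this z (z outside [10.5, 18]); Taking the union: only the r=10 cylinder is present, so the union is just that shape — area = 259.81 mm²; the r=10 cylinder at (-1.5, -4) gives a regular 6-gon of circumradius 10 (constant along its height) (area = (6/2)·10.000²·sin(360°/6) = 259.81 mm²); Merging all regions: the regions partially overlap — summed areas 519.62 mm² minus the doubly-counted overlap 182.48 mm² gives 337.14 mm² — area = 337.14 mm². Overall, the cross-section is a single solid region. Net area = 337.14 mm².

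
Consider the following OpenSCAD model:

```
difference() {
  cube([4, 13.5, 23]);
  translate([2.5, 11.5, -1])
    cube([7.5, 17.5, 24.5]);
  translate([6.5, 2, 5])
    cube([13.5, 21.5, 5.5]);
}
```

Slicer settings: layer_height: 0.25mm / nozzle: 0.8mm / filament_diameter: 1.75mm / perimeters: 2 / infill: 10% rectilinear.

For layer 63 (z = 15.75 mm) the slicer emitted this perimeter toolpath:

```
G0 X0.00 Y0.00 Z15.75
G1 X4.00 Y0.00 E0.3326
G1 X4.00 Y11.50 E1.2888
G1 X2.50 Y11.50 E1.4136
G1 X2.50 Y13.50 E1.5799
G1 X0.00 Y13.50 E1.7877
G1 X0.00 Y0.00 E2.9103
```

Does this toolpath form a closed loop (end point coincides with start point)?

Start point (G0): (0.00, 0.00). End point (last G1): the path returns to the start — closed.

yes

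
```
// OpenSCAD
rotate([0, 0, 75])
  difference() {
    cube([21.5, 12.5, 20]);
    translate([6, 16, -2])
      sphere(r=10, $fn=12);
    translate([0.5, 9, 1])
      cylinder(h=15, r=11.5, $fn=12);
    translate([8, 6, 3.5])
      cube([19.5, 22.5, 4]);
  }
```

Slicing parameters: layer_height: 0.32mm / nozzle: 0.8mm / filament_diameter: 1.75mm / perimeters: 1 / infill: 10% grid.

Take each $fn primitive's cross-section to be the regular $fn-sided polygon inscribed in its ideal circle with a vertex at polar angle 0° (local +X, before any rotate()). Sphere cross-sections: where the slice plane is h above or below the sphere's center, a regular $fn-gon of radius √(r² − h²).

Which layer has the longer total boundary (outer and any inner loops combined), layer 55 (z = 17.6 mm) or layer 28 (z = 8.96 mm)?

layer 55 (z = 17.6 mm)

Layer 55 (z = 17.6): the 21.5×12.5 cube contributes its full rectangle (perimeter 68.00 mm); the sphere at (6, 16) is absent (|z−center|=19.600 > r=10); the cylinder at (0.5, 9) is absent (z outside [1, 16]); the cube at (8, 6) does not reach this height (z outside [3.5, 7.5]); Subtracting the remaining from the first: none of the subtracted shapes is present at this height, so the 21.5×12.5 cube is unchanged — boundary = 68.00 mm; (rotated 75° about Z; rotation is an isometry so areas/perimeters/island counts are preserved). So its perimeter = 68.00 mm. Layer 28 (z = 8.96): the cube (footprint 21.5×12.5) is included at this height (perimeter 68.00 mm); the sphere at (6, 16) is not intersected at this z (|z−center|=10.960 > r=10); the r=11.5 cylinder at (0.5, 9) contributes a regular 12-gon of circumradius 11.5 (perimeter = 2·12·11.500·sin(180°/12) = 71.43 mm); the cube at (8, 6) is not intersected at this z (z outside [3.5, 7.5]); After the difference (first − rest): starting from the 21.5×12.5 cube, the r=11.5 cylinder at (0.5, 9) partially overlaps it — only the 133.64 mm² overlap (of its 396.75 mm²) is removed, clipping the outline — boundary = 51.40 mm; (rotated 75° about Z; rotation is an isometry so areas/perimeters/island counts are preserved). So its perimeter = 51.40 mm. Layer 55 is larger (68.00 vs 51.40 mm).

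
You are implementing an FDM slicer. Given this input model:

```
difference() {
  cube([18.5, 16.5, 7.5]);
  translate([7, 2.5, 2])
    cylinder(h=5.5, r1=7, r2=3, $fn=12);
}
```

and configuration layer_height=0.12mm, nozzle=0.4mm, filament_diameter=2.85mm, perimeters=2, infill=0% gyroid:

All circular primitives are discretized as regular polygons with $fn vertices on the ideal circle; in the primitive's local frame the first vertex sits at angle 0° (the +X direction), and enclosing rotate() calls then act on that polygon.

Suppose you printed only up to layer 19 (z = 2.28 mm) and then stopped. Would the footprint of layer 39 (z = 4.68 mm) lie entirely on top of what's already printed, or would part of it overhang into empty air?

Compare the two slices. At z = 2.28: the cube is present — its section is the full 18.5×16.5 rectangle (area 305.25 mm²); the cone at (7, 2.5) (r1=7→r2=3) has section circumradius 6.796 here — a regular 12-gon (area = (12/2)·6.796²·sin(360°/12) = 138.57 mm²); Subtracting the remaining from the first: starting from the 18.5×16.5 cube (305.25 mm²), the cone at (7, 2.5) partially overlaps it — only the 101.59 mm² overlap (of its 138.57 mm²) is removed, clipping the outline — area = 203.66 mm². At z = 4.68: the cube is present — its section is the full 18.5×16.5 rectangle (area 305.25 mm²); the cone at (7, 2.5) (r1=7→r2=3) has section circumradius 5.051 here — a regular 12-gon (area = (12/2)·5.051²·sin(360°/12) = 76.54 mm²); Subtracting the remaining from the first: starting from the 18.5×16.5 cube (305.25 mm²), the cone at (7, 2.5) partially overlaps it — only the 61.85 mm² overlap (of its 76.54 mm²) is removed, clipping the outline — area = 243.40 mm². Checking containment: at z = 4.68 the cross-section extends beyond the z = 2.28 cross-section by about 39.75 mm².

part overhangs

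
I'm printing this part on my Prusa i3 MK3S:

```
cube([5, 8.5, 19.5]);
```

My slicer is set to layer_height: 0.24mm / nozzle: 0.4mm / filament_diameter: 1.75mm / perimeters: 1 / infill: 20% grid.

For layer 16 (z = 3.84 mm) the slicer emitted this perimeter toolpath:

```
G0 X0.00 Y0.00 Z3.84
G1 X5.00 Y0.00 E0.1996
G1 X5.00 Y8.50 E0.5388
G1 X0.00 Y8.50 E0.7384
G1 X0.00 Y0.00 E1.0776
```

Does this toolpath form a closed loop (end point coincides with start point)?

yes

Start point (G0): (0.00, 0.00). End point (last G1): the path returns to the start — closed.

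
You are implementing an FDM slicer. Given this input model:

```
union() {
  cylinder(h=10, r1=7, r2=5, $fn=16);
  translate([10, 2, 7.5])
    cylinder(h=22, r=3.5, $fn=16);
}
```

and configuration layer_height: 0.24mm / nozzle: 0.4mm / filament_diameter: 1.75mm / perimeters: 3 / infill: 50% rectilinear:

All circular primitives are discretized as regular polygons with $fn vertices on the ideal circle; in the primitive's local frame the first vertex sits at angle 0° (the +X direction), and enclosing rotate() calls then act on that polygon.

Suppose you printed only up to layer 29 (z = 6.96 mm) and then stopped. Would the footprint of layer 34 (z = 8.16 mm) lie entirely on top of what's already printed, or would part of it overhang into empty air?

Compare the two slices. At z = 6.96: the cone (r1=7→r2=5) has section circumradius 5.608 here — a regular 16-gon (area = (16/2)·5.608²·sin(360°/16) = 96.28 mm²); the cylinder at (10, 2) does not reach this height (z outside [7.5, 29.5]); Merging all regions: only the cone is present, so the union is just that shape — area = 96.28 mm². At z = 8.16: the cone: at t=0.816 of its height the radius interpolates to r₁+(r₂−r₁)t = 5.368, giving a regular 16-gon of that circumradius (area = (16/2)·5.368²·sin(360°/16) = 88.22 mm²); the cylinder at (10, 2): section is a regular 16-gon, circumradius r=3.5 (area = (16/2)·3.500²·sin(360°/16) = 37.50 mm²); Merging all regions: the 2 present regions are separate (no shared area or edge), so areas and boundary lengths simply add and each stays a separate island — area = 125.72 mm². Checking containment: at z = 8.16 the cross-section extends beyond the z = 6.96 cross-section by about 37.50 mm².

part overhangs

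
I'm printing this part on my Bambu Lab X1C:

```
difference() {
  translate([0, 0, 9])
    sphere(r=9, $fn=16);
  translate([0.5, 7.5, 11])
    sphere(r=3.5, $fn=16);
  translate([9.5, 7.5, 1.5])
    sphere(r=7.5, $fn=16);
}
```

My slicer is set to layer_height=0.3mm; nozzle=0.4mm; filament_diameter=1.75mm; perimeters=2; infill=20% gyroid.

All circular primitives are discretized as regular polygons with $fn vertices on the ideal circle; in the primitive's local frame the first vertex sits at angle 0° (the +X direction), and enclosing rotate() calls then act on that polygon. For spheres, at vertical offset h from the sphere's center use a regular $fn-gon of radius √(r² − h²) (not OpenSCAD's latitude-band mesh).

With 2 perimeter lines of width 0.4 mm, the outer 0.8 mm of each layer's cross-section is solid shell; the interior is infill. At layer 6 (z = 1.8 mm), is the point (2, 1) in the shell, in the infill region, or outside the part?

At z = 1.8 mm: the sphere: section is a regular 16-gon, circumradius = √(r²−h²) = √(9²−7.2²) = 5.400; the sphere at (0.5, 7.5) does not reach this height (|z−center|=9.200 > r=3.5); the r=7.5 sphere at (9.5, 7.5) contributes a regular 16-gon of circumradius √(7.5²−0.3²) = 7.494; Taking the first minus the rest: starting from the r=9 sphere, the r=7.5 sphere at (9.5, 7.5) partially overlaps it — only the 1.64 mm² overlap (of its 171.93 mm²) is removed, clipping the outline — 1 connected region. Overall, the cross-section is a single solid region. The nearest boundary edge runs (2.58, 4.63)→(4.20, 2.20); distance from the point to it = 2.50 mm. The point is inside the cross-section and 2.50 mm from the nearest boundary — more than the 0.8 mm shell width (2 × 0.4), so it's in the infill interior.

infill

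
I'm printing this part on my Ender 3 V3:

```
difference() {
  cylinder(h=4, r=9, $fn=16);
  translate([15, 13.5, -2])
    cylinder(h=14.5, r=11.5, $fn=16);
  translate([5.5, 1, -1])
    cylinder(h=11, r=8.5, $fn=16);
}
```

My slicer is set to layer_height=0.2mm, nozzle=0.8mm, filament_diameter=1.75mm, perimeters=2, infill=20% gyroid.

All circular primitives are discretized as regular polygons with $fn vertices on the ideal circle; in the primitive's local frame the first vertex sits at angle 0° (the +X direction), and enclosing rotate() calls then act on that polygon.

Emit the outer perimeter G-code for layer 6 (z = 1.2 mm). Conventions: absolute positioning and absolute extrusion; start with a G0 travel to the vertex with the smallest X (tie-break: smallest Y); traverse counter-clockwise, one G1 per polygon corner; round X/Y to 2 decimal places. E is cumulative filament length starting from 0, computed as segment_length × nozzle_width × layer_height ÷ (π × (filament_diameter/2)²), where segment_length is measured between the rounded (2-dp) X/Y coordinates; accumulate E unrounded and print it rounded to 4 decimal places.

At z = 1.2 mm: the cylinder: section is a regular 16-gon, circumradius r=9; the r=11.5 cylinder at (15, 13.5) gives a regular 16-gon of circumradius 11.5 (constant along its height); the r=8.5 cylinder at (5.5, 1) contributes a regular 16-gon of circumradius 8.5; Taking the first minus the rest: starting from the r=9 cylinder, the r=11.5 cylinder at (15, 13.5) partially overlaps it — only the 0.19 mm² overlap (of its 404.88 mm²) is removed, clipping the outline; the r=8.5 cylinder at (5.5, 1) partially overlaps it — only the 139.09 mm² overlap (of its 221.19 mm²) is removed, clipping the outline — 1 connected region. The outline is a single polygon with 18 vertices. Extrusion per mm of travel: 0.8 × 0.2 / (π × 0.875²) = 0.066520. Accumulating E over each segment gives final E = 3.8161.

G0 X-9.00 Y0.00 Z1.20
G1 X-8.31 Y-3.44 E0.2334
G1 X-6.36 Y-6.36 E0.4670
G1 X-3.44 Y-8.31 E0.7005
G1 X0.00 Y-9.00 E0.9339
G1 X3.44 Y-8.31 E1.1673
G1 X4.86 Y-7.37 E1.2806
G1 X2.25 Y-6.85 E1.4576
G1 X-0.51 Y-5.01 E1.6783
G1 X-2.35 Y-2.25 E1.8989
G1 X-3.00 Y1.00 E2.1194
G1 X-2.35 Y4.25 E2.3399
G1 X-0.51 Y7.01 E2.5605
G1 X1.90 Y8.62 E2.7533
G1 X0.00 Y9.00 E2.8822
G1 X-3.44 Y8.31 E3.1156
G1 X-6.36 Y6.36 E3.3492
G1 X-8.31 Y3.44 E3.5827
G1 X-9.00 Y0.00 E3.8161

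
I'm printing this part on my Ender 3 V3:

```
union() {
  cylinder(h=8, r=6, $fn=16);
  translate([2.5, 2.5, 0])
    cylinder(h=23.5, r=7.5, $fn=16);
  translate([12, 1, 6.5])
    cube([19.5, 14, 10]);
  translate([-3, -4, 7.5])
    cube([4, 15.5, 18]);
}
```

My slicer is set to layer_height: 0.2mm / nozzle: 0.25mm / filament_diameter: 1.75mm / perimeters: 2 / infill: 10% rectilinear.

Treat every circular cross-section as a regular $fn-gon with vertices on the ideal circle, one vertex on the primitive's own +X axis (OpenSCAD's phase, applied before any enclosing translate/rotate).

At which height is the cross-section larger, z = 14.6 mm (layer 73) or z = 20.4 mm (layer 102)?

Layer 73 (z = 14.6): the cylinder is not intersected at this z (z outside [0, 8]); the cylinder at (2.5, 2.5): section is a regular 16-gon, circumradius r=7.5 (area = (16/2)·7.500²·sin(360°/16) = 172.21 mm²); the cube at (12, 1) is present — its section is the full 19.5×14 rectangle (area 273.00 mm²); the 4×15.5 cube at (-3, -4) contributes its full rectangle (area 62.00 mm²); Combining (union): the regions partially overlap — summed areas 507.21 mm² minus the doubly-counted overlap 50.24 mm² gives 456.97 mm² — area = 456.97 mm². So its area = 456.97 mm². Layer 102 (z = 20.4): the cylinder does not reach this height (z outside [0, 8]); the r=7.5 cylinder at (2.5, 2.5) gives a regular 16-gon of circumradius 7.5 (constant along its height) (area = (16/2)·7.500²·sin(360°/16) = 172.21 mm²); the cube at (12, 1) does not reach this height (z outside [6.5, 16.5]); the cube at (-3, -4) (footprint 4×15.5) is included at this height (area 62.00 mm²); Combining (union): the regions partially overlap — summed areas 234.21 mm² minus the doubly-counted overlap 50.24 mm² gives 183.97 mm² — area = 183.97 mm². So its area = 183.97 mm². Layer 73 is larger (456.97 vs 183.97 mm²).

layer 73 (z = 14.6 mm)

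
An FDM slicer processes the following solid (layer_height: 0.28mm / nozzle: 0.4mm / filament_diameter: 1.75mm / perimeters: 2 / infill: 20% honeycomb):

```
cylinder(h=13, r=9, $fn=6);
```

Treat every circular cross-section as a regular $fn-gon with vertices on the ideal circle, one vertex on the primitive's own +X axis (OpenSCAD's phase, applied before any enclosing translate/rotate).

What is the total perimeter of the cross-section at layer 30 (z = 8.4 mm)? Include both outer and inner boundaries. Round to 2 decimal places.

54.00 mm

At z = 8.4 mm: the r=9 cylinder contributes a regular 6-gon of circumradius 9 (perimeter = 2·6·9.000·sin(180°/6) = 54.00 mm). Overall, the cross-section is a single solid region. Total boundary length (outer) = 54.00 mm.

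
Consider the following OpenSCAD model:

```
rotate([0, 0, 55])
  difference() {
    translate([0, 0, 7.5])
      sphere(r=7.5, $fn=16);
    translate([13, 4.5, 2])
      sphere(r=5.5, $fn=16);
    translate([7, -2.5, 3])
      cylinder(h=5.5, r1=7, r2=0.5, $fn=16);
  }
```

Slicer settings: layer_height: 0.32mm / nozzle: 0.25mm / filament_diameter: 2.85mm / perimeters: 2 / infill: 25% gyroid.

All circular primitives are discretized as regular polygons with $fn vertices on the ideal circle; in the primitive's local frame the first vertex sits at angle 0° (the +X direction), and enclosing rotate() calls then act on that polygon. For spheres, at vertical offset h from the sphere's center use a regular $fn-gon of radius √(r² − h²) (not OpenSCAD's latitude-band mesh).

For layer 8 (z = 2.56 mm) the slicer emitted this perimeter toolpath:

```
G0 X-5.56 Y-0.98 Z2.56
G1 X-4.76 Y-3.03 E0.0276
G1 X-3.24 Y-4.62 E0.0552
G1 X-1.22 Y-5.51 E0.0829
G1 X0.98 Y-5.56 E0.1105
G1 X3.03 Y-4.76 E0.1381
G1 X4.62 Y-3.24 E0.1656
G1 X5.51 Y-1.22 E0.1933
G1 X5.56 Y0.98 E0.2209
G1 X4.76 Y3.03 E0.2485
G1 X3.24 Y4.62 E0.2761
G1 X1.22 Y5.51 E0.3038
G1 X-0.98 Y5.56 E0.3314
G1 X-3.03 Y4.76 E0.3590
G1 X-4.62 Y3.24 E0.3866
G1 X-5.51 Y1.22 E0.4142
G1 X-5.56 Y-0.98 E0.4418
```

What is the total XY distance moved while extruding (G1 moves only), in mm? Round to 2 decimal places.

35.23 mm

Sum the Euclidean lengths of each G1 segment: total = 35.23 mm.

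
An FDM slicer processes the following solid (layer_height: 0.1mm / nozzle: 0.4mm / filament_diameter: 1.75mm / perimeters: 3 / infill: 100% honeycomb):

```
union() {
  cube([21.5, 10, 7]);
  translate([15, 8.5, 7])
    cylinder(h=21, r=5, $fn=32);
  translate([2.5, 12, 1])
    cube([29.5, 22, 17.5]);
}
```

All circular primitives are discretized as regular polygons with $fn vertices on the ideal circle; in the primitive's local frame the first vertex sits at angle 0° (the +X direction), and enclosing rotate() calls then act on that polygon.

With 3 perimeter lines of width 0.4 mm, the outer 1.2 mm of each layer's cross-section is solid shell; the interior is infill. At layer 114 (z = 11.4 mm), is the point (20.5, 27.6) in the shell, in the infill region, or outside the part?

At z = 11.4 mm: the cube does not reach this height (z outside [0, 7]); the r=5 cylinder at (15, 8.5) contributes a regular 32-gon of circumradius 5; the 29.5×22 cube at (2.5, 12) contributes its full rectangle; Taking the union: the regions partially overlap (shared area 7.26 mm²), so overlapping operands fuse into one piece — 1 connected region. Overall, the cross-section is a single solid region. The nearest boundary edge runs (2.50, 34.00)→(32.00, 34.00); distance from the point to it = 6.40 mm. The point is inside the cross-section and 6.40 mm from the nearest boundary — more than the 1.2 mm shell width (3 × 0.4), so it's in the infill interior.

infill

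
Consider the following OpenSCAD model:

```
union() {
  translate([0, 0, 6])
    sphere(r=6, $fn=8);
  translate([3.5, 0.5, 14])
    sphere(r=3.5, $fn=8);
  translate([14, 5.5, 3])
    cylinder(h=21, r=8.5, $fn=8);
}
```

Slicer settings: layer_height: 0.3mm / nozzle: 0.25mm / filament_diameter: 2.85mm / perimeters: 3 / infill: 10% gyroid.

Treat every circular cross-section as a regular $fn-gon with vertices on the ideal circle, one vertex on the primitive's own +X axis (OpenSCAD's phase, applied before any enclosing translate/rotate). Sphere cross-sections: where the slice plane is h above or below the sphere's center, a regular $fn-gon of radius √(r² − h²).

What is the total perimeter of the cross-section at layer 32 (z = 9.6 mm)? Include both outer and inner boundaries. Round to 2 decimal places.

At z = 9.6 mm: the sphere: section is a regular 8-gon, circumradius = √(r²−h²) = √(6²−3.6²) = 4.800 (perimeter = 2·8·4.800·sin(180°/8) = 29.39 mm); the sphere at (3.5, 0.5) does not reach this height (|z−center|=4.400 > r=3.5); the r=8.5 cylinder at (14, 5.5) contributes a regular 8-gon of circumradius 8.5 (perimeter = 2·8·8.500·sin(180°/8) = 52.04 mm); Merging all regions: the 2 present regions are separate (no shared area or edge), so areas and boundary lengths simply add and each stays a separate island — boundary = 81.44 mm. Overall, the cross-section has 2 separate islands. Total boundary length (outer) = 81.44 mm.

81.44 mm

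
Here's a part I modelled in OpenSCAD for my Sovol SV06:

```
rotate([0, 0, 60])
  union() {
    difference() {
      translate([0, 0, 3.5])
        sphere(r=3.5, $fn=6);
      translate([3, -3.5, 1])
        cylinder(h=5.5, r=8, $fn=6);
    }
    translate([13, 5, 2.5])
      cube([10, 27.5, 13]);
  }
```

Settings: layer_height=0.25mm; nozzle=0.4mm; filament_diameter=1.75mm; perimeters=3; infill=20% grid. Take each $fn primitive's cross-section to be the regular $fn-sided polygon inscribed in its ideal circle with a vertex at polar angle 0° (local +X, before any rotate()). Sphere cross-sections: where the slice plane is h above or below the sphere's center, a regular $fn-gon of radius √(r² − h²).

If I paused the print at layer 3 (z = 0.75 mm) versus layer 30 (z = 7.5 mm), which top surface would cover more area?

Layer 3 (z = 0.75): the r=3.5 sphere contributes a regular 6-gon of circumradius √(3.5²−2.75²) = 2.165 (area = (6/2)·2.165²·sin(360°/6) = 12.18 mm²); the cylinder at (3, -3.5) is not intersected at this z (z outside [1, 6.5]); After the difference (first − rest): none of the subtracted shapes is present at this height, so the r=3.5 sphere is unchanged — area = 12.18 mm²; the cube at (13, 5) does not reach this height (z outside [2.5, 15.5]); Combining (union): only that combined region is present, so the union is just that shape — area = 12.18 mm²; (rotated 60° about Z; rotation is an isometry so areas/perimeters/island counts are preserved). So its area = 12.18 mm². Layer 30 (z = 7.5): the sphere does not reach this height (|z−center|=4.000 > r=3.5); the cylinder at (3, -3.5) is not intersected at this z (z outside [1, 6.5]); Subtracting the remaining from the first: the first operand is absent here, so nothing remains; the cube at (13, 5) is present — its section is the full 10×27.5 rectangle (area 275.00 mm²); Taking the union: only the 10×27.5 cube at (13, 5) is present, so the union is just that shape — area = 275.00 mm²; (whole slice rotated 60° about Z — lengths, areas and connectivity unchanged). So its area = 275.00 mm². Layer 30 is larger (275.00 vs 12.18 mm²).

layer 30 (z = 7.5 mm)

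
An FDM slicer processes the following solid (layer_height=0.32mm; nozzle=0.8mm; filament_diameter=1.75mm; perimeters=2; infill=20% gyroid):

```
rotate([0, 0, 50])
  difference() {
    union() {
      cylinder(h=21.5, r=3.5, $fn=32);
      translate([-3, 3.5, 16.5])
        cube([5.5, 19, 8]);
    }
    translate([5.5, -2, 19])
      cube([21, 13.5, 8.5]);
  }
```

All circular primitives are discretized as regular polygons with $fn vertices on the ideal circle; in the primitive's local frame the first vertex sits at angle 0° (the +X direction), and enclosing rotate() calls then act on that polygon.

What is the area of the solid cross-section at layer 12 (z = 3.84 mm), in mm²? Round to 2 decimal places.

38.24 mm²

At z = 3.84 mm: the cylinder: section is a regular 32-gon, circumradius r=3.5 (area = (32/2)·3.500²·sin(360°/32) = 38.24 mm²); the cube at (-3, 3.5) is not intersected at this z (z outside [16.5, 24.5]); Taking the union: only the r=3.5 cylinder is present, so the union is just that shape — area = 38.24 mm²; the cube at (5.5, -2) does not reach this height (z outside [19, 27.5]); After the difference (first − rest): none of the subtracted shapes is present at this height, so the result so far is unchanged — area = 38.24 mm²; (rotated 50° about Z; rotation is an isometry so areas/perimeters/island counts are preserved). Overall, the cross-section is a single solid region. Net area = 38.24 mm².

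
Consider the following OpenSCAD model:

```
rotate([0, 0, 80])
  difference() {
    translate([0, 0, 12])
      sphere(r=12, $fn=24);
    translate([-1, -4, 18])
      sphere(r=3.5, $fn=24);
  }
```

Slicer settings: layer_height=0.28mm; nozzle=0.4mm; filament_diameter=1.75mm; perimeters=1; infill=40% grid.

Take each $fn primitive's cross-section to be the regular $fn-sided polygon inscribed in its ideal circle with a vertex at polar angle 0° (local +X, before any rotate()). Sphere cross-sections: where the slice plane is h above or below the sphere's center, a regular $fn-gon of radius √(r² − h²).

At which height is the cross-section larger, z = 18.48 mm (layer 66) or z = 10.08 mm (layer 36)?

Layer 66 (z = 18.48): the r=12 sphere contributes a regular 24-gon of circumradius √(12²−6.48²) = 10.100 (area = (24/2)·10.100²·sin(360°/24) = 316.82 mm²); the sphere at (-1, -4): section is a regular 24-gon, circumradius = √(r²−h²) = √(3.5²−0.48²) = 3.467 (area = (24/2)·3.467²·sin(360°/24) = 37.33 mm²); After the difference (first − rest): starting from the r=12 sphere (316.82 mm²), the r=3.5 sphere at (-1, -4) lies wholly inside it (removes its full 37.33 mm² and its 21.72 mm outline becomes a hole wall) — area = 279.49 mm²; (rotated 80° about Z; rotation is an isometry so areas/perimeters/island counts are preserved). So its area = 279.49 mm². Layer 36 (z = 10.08): the r=12 sphere slices to a regular 24-gon of circumradius 11.845 (√(r²−h²) with h=1.92 from center) (area = (24/2)·11.845²·sin(360°/24) = 435.79 mm²); the sphere at (-1, -4) is not intersected at this z (|z−center|=7.920 > r=3.5); After the difference (first − rest): none of the subtracted shapes is present at this height, so the r=12 sphere is unchanged — area = 435.79 mm²; (whole slice rotated 80° about Z — lengths, areas and connectivity unchanged). So its area = 435.79 mm². Layer 36 is larger (435.79 vs 279.49 mm²).

layer 36 (z = 10.08 mm)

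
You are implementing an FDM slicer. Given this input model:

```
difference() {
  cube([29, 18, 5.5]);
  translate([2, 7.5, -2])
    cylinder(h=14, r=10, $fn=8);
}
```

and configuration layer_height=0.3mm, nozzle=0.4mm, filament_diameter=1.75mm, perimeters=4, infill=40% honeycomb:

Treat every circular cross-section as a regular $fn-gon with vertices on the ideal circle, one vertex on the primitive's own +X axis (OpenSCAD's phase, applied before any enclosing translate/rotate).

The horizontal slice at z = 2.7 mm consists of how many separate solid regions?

At z = 2.7 mm: the 29×18 cube contributes its full rectangle; the r=10 cylinder at (2, 7.5) gives a regular 8-gon of circumradius 10 (constant along its height); Subtracting the remaining from the first: starting from the 29×18 cube, the r=10 cylinder at (2, 7.5) partially overlaps it — only the 168.05 mm² overlap (of its 282.84 mm²) is removed, clipping the outline — 1 connected region. The result has 1 disconnected region.

1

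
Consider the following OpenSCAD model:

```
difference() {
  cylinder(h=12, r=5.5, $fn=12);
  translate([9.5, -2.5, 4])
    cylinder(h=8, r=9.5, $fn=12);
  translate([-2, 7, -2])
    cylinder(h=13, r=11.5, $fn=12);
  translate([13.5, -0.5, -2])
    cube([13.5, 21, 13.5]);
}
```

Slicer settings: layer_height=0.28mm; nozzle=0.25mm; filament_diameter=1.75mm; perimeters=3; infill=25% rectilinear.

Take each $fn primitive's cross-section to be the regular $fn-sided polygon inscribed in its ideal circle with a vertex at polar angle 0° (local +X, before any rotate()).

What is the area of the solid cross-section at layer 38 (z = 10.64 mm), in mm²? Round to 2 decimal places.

3.35 mm²

At z = 10.64 mm: the r=5.5 cylinder gives a regular 12-gon of circumradius 5.5 (constant along its height) (area = (12/2)·5.500²·sin(360°/12) = 90.75 mm²); the r=9.5 cylinder at (9.5, -2.5) gives a regular 12-gon of circumradius 9.5 (constant along its height) (area = (12/2)·9.500²·sin(360°/12) = 270.75 mm²); the cylinder at (-2, 7): section is a regular 12-gon, circumradius r=11.5 (area = (12/2)·11.500²·sin(360°/12) = 396.75 mm²); the cube at (13.5, -0.5) (footprint 13.5×21) is included at this height (area 283.50 mm²); Subtracting the remaining from the first: starting from the r=5.5 cylinder (90.75 mm²), the r=9.5 cylinder at (9.5, -2.5) partially overlaps it — only the 34.13 mm² overlap (of its 270.75 mm²) is removed, clipping the outline; the r=11.5 cylinder at (-2, 7) partially overlaps it — only the 53.27 mm² overlap (of its 396.75 mm²) is removed, clipping the outline; the 13.5×21 cube at (13.5, -0.5) misses the remaining region (no effect) — area = 3.35 mm². Overall, the cross-section is a single solid region. Net area = 3.35 mm².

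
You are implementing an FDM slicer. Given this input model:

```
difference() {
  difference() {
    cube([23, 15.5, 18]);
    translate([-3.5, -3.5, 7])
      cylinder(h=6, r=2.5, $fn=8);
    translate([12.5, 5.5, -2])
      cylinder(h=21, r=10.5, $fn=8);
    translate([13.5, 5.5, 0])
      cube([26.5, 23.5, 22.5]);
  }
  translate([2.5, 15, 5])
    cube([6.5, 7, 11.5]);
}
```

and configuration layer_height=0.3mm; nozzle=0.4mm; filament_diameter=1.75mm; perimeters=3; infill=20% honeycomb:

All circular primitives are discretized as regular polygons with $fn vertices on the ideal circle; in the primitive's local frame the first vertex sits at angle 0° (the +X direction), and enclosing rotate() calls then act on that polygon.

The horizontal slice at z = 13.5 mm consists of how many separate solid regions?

At z = 13.5 mm: the cube (footprint 23×15.5) is included at this height; the cylinder at (-3.5, -3.5) is not intersected at this z (z outside [7, 13]); the r=10.5 cylinder at (12.5, 5.5) contributes a regular 8-gon of circumradius 10.5; the cube at (13.5, 5.5) is present — its section is the full 26.5×23.5 rectangle; After the difference (first − rest): starting from the 23×15.5 cube, the r=10.5 cylinder at (12.5, 5.5) partially overlaps it — only the 258.28 mm² overlap (of its 311.83 mm²) is removed, clipping the outline; the 26.5×23.5 cube at (13.5, 5.5) partially overlaps it — only the 27.34 mm² overlap (of its 622.75 mm²) is removed, clipping the outline — 2 connected regions; the cube at (2.5, 15) (footprint 6.5×7) is included at this height; Subtracting the remaining from the first: starting from that combined region, the 6.5×7 cube at (2.5, 15) partially overlaps it — only the 3.25 mm² overlap (of its 45.50 mm²) is removed, clipping the outline — 2 connected regions. The result has 2 disconnected regions.

2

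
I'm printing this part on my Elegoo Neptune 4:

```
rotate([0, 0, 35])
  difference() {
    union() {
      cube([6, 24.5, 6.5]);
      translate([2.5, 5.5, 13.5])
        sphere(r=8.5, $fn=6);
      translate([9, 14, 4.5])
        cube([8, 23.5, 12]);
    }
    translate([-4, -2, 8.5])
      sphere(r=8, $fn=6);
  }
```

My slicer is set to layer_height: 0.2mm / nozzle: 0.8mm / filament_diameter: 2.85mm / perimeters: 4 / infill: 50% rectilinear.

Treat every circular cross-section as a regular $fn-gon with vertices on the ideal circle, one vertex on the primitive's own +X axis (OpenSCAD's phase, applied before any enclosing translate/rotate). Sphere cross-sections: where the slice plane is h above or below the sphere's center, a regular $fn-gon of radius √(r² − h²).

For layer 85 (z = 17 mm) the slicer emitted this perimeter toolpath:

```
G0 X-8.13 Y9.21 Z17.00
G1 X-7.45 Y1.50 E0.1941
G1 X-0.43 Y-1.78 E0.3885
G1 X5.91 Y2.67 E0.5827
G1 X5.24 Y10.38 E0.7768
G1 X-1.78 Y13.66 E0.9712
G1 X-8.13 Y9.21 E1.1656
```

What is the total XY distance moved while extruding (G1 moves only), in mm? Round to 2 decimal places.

Sum the Euclidean lengths of each G1 segment: total = 46.48 mm.

46.48 mm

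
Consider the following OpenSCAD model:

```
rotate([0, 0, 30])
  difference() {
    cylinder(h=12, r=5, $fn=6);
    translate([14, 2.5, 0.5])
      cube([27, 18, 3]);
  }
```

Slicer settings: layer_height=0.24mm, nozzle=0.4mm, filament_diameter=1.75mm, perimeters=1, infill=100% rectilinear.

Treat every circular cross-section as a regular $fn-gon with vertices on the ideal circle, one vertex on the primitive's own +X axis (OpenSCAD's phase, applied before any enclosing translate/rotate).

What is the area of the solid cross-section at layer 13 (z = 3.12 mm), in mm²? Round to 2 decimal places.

64.95 mm²

At z = 3.12 mm: the cylinder: section is a regular 6-gon, circumradius r=5 (area = (6/2)·5.000²·sin(360°/6) = 64.95 mm²); the cube at (14, 2.5) (footprint 27×18) is included at this height (area 486.00 mm²); Taking the first minus the rest: starting from the r=5 cylinder (64.95 mm²), the 27×18 cube at (14, 2.5) misses the remaining region (no effect) — area = 64.95 mm²; (whole slice rotated 30° about Z — lengths, areas and connectivity unchanged). Overall, the cross-section is a single solid region. Net area = 64.95 mm².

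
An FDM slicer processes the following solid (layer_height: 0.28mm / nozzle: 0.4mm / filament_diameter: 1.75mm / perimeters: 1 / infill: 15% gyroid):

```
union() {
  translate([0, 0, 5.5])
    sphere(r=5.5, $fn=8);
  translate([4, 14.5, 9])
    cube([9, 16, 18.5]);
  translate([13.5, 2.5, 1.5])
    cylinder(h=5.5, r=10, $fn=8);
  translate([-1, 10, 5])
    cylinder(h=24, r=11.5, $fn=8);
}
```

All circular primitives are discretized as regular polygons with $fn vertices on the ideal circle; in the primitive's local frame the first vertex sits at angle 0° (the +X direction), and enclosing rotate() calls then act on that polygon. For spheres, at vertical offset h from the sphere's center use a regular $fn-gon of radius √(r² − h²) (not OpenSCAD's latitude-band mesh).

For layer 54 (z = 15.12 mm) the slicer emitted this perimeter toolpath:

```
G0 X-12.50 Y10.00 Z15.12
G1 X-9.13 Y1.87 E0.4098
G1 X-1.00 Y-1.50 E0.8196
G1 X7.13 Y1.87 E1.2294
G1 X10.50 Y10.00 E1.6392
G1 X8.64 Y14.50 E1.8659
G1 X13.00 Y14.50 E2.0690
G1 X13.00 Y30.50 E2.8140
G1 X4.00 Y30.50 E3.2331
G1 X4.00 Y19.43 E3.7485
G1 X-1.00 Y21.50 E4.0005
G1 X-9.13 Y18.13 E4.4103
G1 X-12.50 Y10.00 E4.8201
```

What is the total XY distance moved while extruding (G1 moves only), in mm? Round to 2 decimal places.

103.52 mm

Sum the Euclidean lengths of each G1 segment: total = 103.52 mm.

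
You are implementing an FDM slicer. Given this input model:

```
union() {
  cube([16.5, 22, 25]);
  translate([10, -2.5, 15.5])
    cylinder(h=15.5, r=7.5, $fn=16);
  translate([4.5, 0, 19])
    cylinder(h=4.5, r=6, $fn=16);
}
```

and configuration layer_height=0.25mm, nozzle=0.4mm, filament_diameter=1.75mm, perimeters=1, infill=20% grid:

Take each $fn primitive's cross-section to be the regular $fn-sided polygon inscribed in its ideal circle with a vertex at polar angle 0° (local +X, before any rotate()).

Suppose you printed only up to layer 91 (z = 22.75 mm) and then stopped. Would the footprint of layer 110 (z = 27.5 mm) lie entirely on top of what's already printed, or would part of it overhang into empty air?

Compare the two slices. At z = 22.75: the cube is present — its section is the full 16.5×22 rectangle (area 363.00 mm²); the r=7.5 cylinder at (10, -2.5) contributes a regular 16-gon of circumradius 7.5 (area = (16/2)·7.500²·sin(360°/16) = 172.21 mm²); the cylinder at (4.5, 0): section is a regular 16-gon, circumradius r=6 (area = (16/2)·6.000²·sin(360°/16) = 110.21 mm²); Combining (union): the regions partially overlap — summed areas 645.42 mm² minus the doubly-counted overlap 138.41 mm² gives 507.01 mm² — area = 507.01 mm². At z = 27.5: the cube is absent (z outside [0, 25]); the cylinder at (10, -2.5): section is a regular 16-gon, circumradius r=7.5 (area = (16/2)·7.500²·sin(360°/16) = 172.21 mm²); the cylinder at (4.5, 0) does not reach this height (z outside [19, 23.5]); Taking the union: only the r=7.5 cylinder at (10, -2.5) is present, so the union is just that shape — area = 172.21 mm². Checking containment: the cross-section at z = 27.5 is a subset of the cross-section at z = 22.75.

entirely on top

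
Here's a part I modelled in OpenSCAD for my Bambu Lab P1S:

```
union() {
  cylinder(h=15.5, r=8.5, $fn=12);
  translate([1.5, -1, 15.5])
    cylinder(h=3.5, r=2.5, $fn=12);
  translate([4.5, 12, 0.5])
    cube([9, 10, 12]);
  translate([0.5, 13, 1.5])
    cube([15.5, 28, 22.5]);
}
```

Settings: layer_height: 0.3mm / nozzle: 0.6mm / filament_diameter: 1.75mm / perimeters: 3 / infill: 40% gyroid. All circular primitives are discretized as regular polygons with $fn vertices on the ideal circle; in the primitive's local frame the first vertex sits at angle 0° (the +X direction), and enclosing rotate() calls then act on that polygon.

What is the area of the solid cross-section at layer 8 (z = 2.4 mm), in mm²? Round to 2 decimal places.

At z = 2.4 mm: the r=8.5 cylinder contributes a regular 12-gon of circumradius 8.5 (area = (12/2)·8.500²·sin(360°/12) = 216.75 mm²); the cylinder at (1.5, -1) is absent (z outside [15.5, 19]); the cube at (4.5, 12) (footprint 9×10) is included at this height (area 90.00 mm²); the cube at (0.5, 13) is present — its section is the full 15.5×28 rectangle (area 434.00 mm²); Merging all regions: the regions partially overlap — summed areas 740.75 mm² minus the doubly-counted overlap 81.00 mm² gives 659.75 mm² — area = 659.75 mm². Overall, the cross-section has 2 separate islands. Net area = 659.75 mm².

659.75 mm²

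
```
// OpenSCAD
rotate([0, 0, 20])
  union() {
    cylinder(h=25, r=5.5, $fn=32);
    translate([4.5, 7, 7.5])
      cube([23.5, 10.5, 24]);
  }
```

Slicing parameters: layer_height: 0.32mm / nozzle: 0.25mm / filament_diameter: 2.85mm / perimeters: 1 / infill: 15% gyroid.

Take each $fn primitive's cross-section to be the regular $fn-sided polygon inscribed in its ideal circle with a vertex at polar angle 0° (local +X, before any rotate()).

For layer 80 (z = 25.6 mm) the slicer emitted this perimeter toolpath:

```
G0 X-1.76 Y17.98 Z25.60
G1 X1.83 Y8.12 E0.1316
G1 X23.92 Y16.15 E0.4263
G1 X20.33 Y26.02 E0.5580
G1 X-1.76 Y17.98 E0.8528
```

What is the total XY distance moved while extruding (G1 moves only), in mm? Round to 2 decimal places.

Sum the Euclidean lengths of each G1 segment: total = 68.01 mm.

68.01 mm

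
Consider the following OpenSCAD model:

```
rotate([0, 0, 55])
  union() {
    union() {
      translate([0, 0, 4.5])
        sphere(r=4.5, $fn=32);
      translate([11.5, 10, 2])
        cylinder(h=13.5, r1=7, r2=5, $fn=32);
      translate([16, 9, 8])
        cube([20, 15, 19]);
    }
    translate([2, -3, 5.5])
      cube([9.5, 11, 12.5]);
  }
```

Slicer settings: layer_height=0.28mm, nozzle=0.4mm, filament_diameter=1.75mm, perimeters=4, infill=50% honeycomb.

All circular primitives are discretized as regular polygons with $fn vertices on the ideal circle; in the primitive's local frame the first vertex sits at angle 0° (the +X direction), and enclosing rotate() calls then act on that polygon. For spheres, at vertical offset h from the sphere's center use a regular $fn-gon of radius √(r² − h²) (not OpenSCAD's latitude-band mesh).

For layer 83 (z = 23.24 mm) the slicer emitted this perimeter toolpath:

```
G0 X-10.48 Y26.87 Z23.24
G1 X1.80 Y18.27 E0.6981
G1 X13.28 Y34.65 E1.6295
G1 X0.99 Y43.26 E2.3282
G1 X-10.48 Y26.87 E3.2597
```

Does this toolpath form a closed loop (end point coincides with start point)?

Start point (G0): (-10.48, 26.87). End point (last G1): the path returns to the start — closed.

yes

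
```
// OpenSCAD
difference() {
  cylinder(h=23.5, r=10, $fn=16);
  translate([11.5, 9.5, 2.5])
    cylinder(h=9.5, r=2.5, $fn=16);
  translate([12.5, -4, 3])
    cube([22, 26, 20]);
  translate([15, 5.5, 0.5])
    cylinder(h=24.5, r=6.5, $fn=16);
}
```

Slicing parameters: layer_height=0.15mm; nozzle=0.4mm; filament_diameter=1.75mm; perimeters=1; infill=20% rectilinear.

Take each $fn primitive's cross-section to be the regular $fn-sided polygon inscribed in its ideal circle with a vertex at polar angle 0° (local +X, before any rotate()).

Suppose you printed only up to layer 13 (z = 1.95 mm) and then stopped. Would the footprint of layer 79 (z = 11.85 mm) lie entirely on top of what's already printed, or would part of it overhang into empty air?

entirely on top

Compare the two slices. At z = 1.95: the r=10 cylinder contributes a regular 16-gon of circumradius 10 (area = (16/2)·10.000²·sin(360°/16) = 306.15 mm²); the cylinder at (11.5, 9.5) is absent (z outside [2.5, 12]); the cube at (12.5, -4) is absent (z outside [3, 23]); the r=6.5 cylinder at (15, 5.5) contributes a regular 16-gon of circumradius 6.5 (area = (16/2)·6.500²·sin(360°/16) = 129.35 mm²); Taking the first minus the rest: starting from the r=10 cylinder (306.15 mm²), the r=6.5 cylinder at (15, 5.5) partially overlaps it — only the 0.68 mm² overlap (of its 129.35 mm²) is removed, clipping the outline — area = 305.46 mm². At z = 11.85: the r=10 cylinder contributes a regular 16-gon of circumradius 10 (area = (16/2)·10.000²·sin(360°/16) = 306.15 mm²); the r=2.5 cylinder at (11.5, 9.5) gives a regular 16-gon of circumradius 2.5 (constant along its height) (area = (16/2)·2.500²·sin(360°/16) = 19.13 mm²); the cube at (12.5, -4) (footprint 22×26) is included at this height (area 572.00 mm²); the cylinder at (15, 5.5): section is a regular 16-gon, circumradius r=6.5 (area = (16/2)·6.500²·sin(360°/16) = 129.35 mm²); Taking the first minus the rest: starting from the r=10 cylinder (306.15 mm²), the r=2.5 cylinder at (11.5, 9.5) misses the remaining region (no effect); the 22×26 cube at (12.5, -4) misses the remaining region (no effect); the r=6.5 cylinder at (15, 5.5) partially overlaps it — only the 0.68 mm² overlap (of its 129.35 mm²) is removed, clipping the outline — area = 305.46 mm². Checking containment: the cross-section at z = 11.85 is a subset of the cross-section at z = 1.95.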